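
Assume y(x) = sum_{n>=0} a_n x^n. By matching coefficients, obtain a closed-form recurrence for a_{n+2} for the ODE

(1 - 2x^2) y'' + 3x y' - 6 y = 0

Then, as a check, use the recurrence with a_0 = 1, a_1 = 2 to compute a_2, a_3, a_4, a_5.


Substitute y = sum_n a_n x^n.
(1 - 2 x^2) y'' contributes (n+2)(n+1) a_{n+2} - 2 n(n-1) a_n at x^n.
3 x y'(x) contributes 3 n a_n at x^n.
-6 y(x) contributes -6 a_n at x^n.
Matching x^n: (n+2)(n+1) a_{n+2} + (-2 n(n-1) + 3 n - 6) a_n = 0.
Thus a_{n+2} = (2 n(n-1) - 3 n + 6) / ((n+1)(n+2)) * a_n.

Check with a_0 = 1, a_1 = 2 (apply the recurrence for n = 0, 1, 2, 3): a_0 = 1, a_1 = 2, a_2 = 3, a_3 = 1, a_4 = 1, a_5 = 9/20.

a_(n+2) = (2 n(n-1) - 3 n + 6) / ((n+1)(n+2)) * a_n; check: a_0 = 1, a_1 = 2, a_2 = 3, a_3 = 1, a_4 = 1, a_5 = 9/20


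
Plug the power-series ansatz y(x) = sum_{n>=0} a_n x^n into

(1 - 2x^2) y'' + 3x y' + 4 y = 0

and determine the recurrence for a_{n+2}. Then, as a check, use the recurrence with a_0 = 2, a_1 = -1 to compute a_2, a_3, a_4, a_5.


Substitute y = sum_n a_n x^n.
(1 - 2 x^2) y'' contributes (n+2)(n+1) a_{n+2} - 2 n(n-1) a_n at x^n.
3 x y'(x) contributes 3 n a_n at x^n.
4 y(x) contributes 4 a_n at x^n.
Matching x^n: (n+2)(n+1) a_{n+2} + (-2 n(n-1) + 3 n + 4) a_n = 0.
Thus a_{n+2} = (2 n(n-1) - 3 n - 4) / ((n+1)(n+2)) * a_n.

Check with a_0 = 2, a_1 = -1 (apply the recurrence for n = 0, 1, 2, 3): a_0 = 2, a_1 = -1, a_2 = -4, a_3 = 7/6, a_4 = 2, a_5 = -7/120.

a_(n+2) = (2 n(n-1) - 3 n - 4) / ((n+1)(n+2)) * a_n; check: a_0 = 2, a_1 = -1, a_2 = -4, a_3 = 7/6, a_4 = 2, a_5 = -7/120


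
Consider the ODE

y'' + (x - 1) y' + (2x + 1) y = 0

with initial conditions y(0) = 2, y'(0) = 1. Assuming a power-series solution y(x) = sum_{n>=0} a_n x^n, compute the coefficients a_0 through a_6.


Ansatz: y(x) = sum_{n>=0} a_n x^n, so y'(x) = sum_{n>=1} n a_n x^(n-1) and y''(x) = sum_{n>=2} n(n-1) a_n x^(n-2).
Substitute into P(x) y'' + Q(x) y' + R(x) y = 0 with P(x) = 1, Q(x) = x - 1, R(x) = 2x + 1, and match powers of x.
Initial conditions: a_0 = 2, a_1 = 1.
Setting the coefficient of each power of x to zero and solving order by order (substituting the coefficients already found):
  x^0: 2 a_2 - a_1 + a_0 = 0  ->  2 a_2 = a_1 - a_0 = -1  ->  a_2 = -1/2
  x^1: 6 a_3 - 2 a_2 + 2 a_1 + 2 a_0 = 0  ->  6 a_3 = 2 a_2 - 2 a_1 - 2 a_0 = -7  ->  a_3 = -7/6
  x^2: 12 a_4 - 3 a_3 + 3 a_2 + 2 a_1 = 0  ->  12 a_4 = 3 a_3 - 3 a_2 - 2 a_1 = -4  ->  a_4 = -1/3
  x^3: 20 a_5 - 4 a_4 + 4 a_3 + 2 a_2 = 0  ->  20 a_5 = 4 a_4 - 4 a_3 - 2 a_2 = 13/3  ->  a_5 = 13/60
  x^4: 30 a_6 - 5 a_5 + 5 a_4 + 2 a_3 = 0  ->  30 a_6 = 5 a_5 - 5 a_4 - 2 a_3 = 61/12  ->  a_6 = 61/360
Truncated series: y(x) = 2 + x - (1/2) x^2 - (7/6) x^3 - (1/3) x^4 + (13/60) x^5 + (61/360) x^6 + O(x^7).

a_0 = 2; a_1 = 1; a_2 = -1/2; a_3 = -7/6; a_4 = -1/3; a_5 = 13/60; a_6 = 61/360


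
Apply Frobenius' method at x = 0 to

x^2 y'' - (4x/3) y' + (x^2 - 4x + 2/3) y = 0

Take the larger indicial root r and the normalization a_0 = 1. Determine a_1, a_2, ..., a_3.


Write in Frobenius form y'' + (p(x)/x) y' + (q(x)/x^2) y = 0:
  p(x) = -4/3,  q(x) = x^2 - 4x + 2/3.
Indicial equation: r(r-1) + (-4/3) r + (2/3) = 0 -> roots r_1 = 2, r_2 = 1/3.
Take r = r_1 = 2. Let y(x) = x^r sum_{n>=0} a_n x^n with a_0 = 1.
Substitute y = x^r sum a_n x^n and match x^{r+n}. The recurrence is
  D(n) a_n - 4 a_{n-1} + 1 a_{n-2} = 0,  where D(n) = (r+n)(r+n-1) + (-4/3)(r+n) + (2/3).
  a_n = [4 a_{n-1} - 1 a_{n-2}] / D(n).
Since the indicial polynomial factors as (r - r_1)(r - r_2), D(n) = (r_1 + n - r_1)(r_1 + n - r_2) = n(n + 5/3).
Evaluating step by step (a_0 = 1):
  n = 1: D(1) = 1(1 + 5/3) = 8/3; numerator = 4(1) = 4; a_1 = (4)/(8/3) = 3/2
  n = 2: D(2) = 2(2 + 5/3) = 22/3; numerator = 4(3/2) - 1(1) = 5; a_2 = (5)/(22/3) = 15/22
  n = 3: D(3) = 3(3 + 5/3) = 14; numerator = 4(15/22) - 1(3/2) = 27/22; a_3 = (27/22)/(14) = 27/308

r = 2; a_0 = 1; a_1 = 3/2; a_2 = 15/22; a_3 = 27/308


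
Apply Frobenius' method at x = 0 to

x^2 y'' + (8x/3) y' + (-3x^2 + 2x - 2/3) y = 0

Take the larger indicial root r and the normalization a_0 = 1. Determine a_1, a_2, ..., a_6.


Write in Frobenius form y'' + (p(x)/x) y' + (q(x)/x^2) y = 0:
  p(x) = 8/3,  q(x) = -3x^2 + 2x - 2/3.
Indicial equation: r(r-1) + (8/3) r + (-2/3) = 0 -> roots r_1 = 1/3, r_2 = -2.
Take r = r_1 = 1/3. Let y(x) = x^r sum_{n>=0} a_n x^n with a_0 = 1.
Substitute y = x^r sum a_n x^n and match x^{r+n}. The recurrence is
  D(n) a_n + 2 a_{n-1} - 3 a_{n-2} = 0,  where D(n) = (r+n)(r+n-1) + (8/3)(r+n) + (-2/3).
  a_n = [-2 a_{n-1} + 3 a_{n-2}] / D(n).
Since the indicial polynomial factors as (r - r_1)(r - r_2), D(n) = (r_1 + n - r_1)(r_1 + n - r_2) = n(n + 7/3).
Evaluating step by step (a_0 = 1):
  n = 1: D(1) = 1(1 + 7/3) = 10/3; numerator = -2(1) = -2; a_1 = (-2)/(10/3) = -3/5
  n = 2: D(2) = 2(2 + 7/3) = 26/3; numerator = -2(-3/5) + 3(1) = 21/5; a_2 = (21/5)/(26/3) = 63/130
  n = 3: D(3) = 3(3 + 7/3) = 16; numerator = -2(63/130) + 3(-3/5) = -36/13; a_3 = (-36/13)/(16) = -9/52
  n = 4: D(4) = 4(4 + 7/3) = 76/3; numerator = -2(-9/52) + 3(63/130) = 9/5; a_4 = (9/5)/(76/3) = 27/380
  n = 5: D(5) = 5(5 + 7/3) = 110/3; numerator = -2(27/380) + 3(-9/52) = -3267/4940; a_5 = (-3267/4940)/(110/3) = -891/49400
  n = 6: D(6) = 6(6 + 7/3) = 50; numerator = -2(-891/49400) + 3(27/380) = 81/325; a_6 = (81/325)/(50) = 81/16250

r = 1/3; a_0 = 1; a_1 = -3/5; a_2 = 63/130; a_3 = -9/52; a_4 = 27/380; a_5 = -891/49400; a_6 = 81/16250


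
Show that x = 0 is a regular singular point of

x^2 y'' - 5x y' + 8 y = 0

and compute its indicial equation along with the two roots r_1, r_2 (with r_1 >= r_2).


Divide by x^2 to reach normal form y'' + P_1(x) y' + P_2(x) y = 0 with P_1(x) = -5/x and P_2(x) = 8/x^2.
x = 0 is a singular point because the y'-coefficient -5/x has a pole at x = 0 and the y-coefficient 8/x^2 has a pole at x = 0.
It is a regular singular point because x P_1(x) = p(x) = -5 and x^2 P_2(x) = q(x) = 8 are polynomials, hence analytic at x = 0.
p(0) = -5,  q(0) = 8.
Indicial equation: r(r-1) + p(0) r + q(0) = 0, i.e. r^2 + (p(0) - 1) r + q(0) = 0, i.e. r^2 - 6 r + 8 = 0.
Discriminant: (-6)^2 - 4(8) = 4, so r = (6 ± 2)/2.
Solving: r_1 = 4, r_2 = 2.

indicial: r^2 - 6 r + 8 = 0; roots r_1 = 4, r_2 = 2


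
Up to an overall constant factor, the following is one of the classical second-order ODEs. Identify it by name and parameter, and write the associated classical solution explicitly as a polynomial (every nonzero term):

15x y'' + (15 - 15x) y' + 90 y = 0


All three coefficients share the factor 15; dividing through by 15 gives  x y'' + (1 - x) y' + 6 y = 0.
This matches the Laguerre equation x y'' + (1 - x) y' + n y = 0 with n = 6; the polynomial solution is L_6(x).
With y = sum_k a_k x^k, matching x^k gives (k+1)k a_{k+1} + (k+1) a_{k+1} - k a_k + n a_k = 0, i.e. (k+1)^2 a_{k+1} = (k - n) a_k = (k - 6) a_k. The right side vanishes at k = 6, so the series terminates at degree 6.
Standard normalization L_n(0) = 1 gives a_0 = 1. Work upward with a_{k+1} = (k - 6) a_k / (k+1)^2:
  a_1 = (0 - 6)(1) / 1^2 = -6/1 = -6
  a_2 = (1 - 6)(-6) / 2^2 = 30/4 = 15/2
  a_3 = (2 - 6)(15/2) / 3^2 = -30/9 = -10/3
  a_4 = (3 - 6)(-10/3) / 4^2 = 10/16 = 5/8
  a_5 = (4 - 6)(5/8) / 5^2 = (-5/4)/25 = -1/20
  a_6 = (5 - 6)(-1/20) / 6^2 = (1/20)/36 = 1/720
Hence L_6(x) = x^6/720 - x^5/20 + 5 x^4/8 - 10 x^3/3 + 15 x^2/2 - 6 x + 1.

L_6(x); series = x^6/720 - x^5/20 + 5 x^4/8 - 10 x^3/3 + 15 x^2/2 - 6 x + 1


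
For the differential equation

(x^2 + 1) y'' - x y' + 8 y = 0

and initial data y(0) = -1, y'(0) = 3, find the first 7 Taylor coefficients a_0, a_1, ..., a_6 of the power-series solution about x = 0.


Ansatz: y(x) = sum_{n>=0} a_n x^n, so y'(x) = sum_{n>=1} n a_n x^(n-1) and y''(x) = sum_{n>=2} n(n-1) a_n x^(n-2).
Substitute into P(x) y'' + Q(x) y' + R(x) y = 0 with P(x) = x^2 + 1, Q(x) = -x, R(x) = 8, and match powers of x.
Initial conditions: a_0 = -1, a_1 = 3.
Setting the coefficient of each power of x to zero and solving order by order (substituting the coefficients already found):
  x^0: 2 a_2 + 8 a_0 = 0  ->  2 a_2 = -8 a_0 = 8  ->  a_2 = 4
  x^1: 6 a_3 + 7 a_1 = 0  ->  6 a_3 = -7 a_1 = -21  ->  a_3 = -7/2
  x^2: 12 a_4 + 8 a_2 = 0  ->  12 a_4 = -8 a_2 = -32  ->  a_4 = -8/3
  x^3: 20 a_5 + 11 a_3 = 0  ->  20 a_5 = -11 a_3 = 77/2  ->  a_5 = 77/40
  x^4: 30 a_6 + 16 a_4 = 0  ->  30 a_6 = -16 a_4 = 128/3  ->  a_6 = 64/45
Truncated series: y(x) = -1 + 3 x + 4 x^2 - (7/2) x^3 - (8/3) x^4 + (77/40) x^5 + (64/45) x^6 + O(x^7).

a_0 = -1; a_1 = 3; a_2 = 4; a_3 = -7/2; a_4 = -8/3; a_5 = 77/40; a_6 = 64/45


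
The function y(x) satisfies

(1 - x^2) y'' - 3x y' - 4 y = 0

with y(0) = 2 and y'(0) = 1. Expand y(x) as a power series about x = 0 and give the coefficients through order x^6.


Ansatz: y(x) = sum_{n>=0} a_n x^n, so y'(x) = sum_{n>=1} n a_n x^(n-1) and y''(x) = sum_{n>=2} n(n-1) a_n x^(n-2).
Substitute into P(x) y'' + Q(x) y' + R(x) y = 0 with P(x) = 1 - x^2, Q(x) = -3x, R(x) = -4, and match powers of x.
Initial conditions: a_0 = 2, a_1 = 1.
Setting the coefficient of each power of x to zero and solving order by order (substituting the coefficients already found):
  x^0: 2 a_2 - 4 a_0 = 0  ->  2 a_2 = 4 a_0 = 8  ->  a_2 = 4
  x^1: 6 a_3 - 7 a_1 = 0  ->  6 a_3 = 7 a_1 = 7  ->  a_3 = 7/6
  x^2: 12 a_4 - 12 a_2 = 0  ->  12 a_4 = 12 a_2 = 48  ->  a_4 = 4
  x^3: 20 a_5 - 19 a_3 = 0  ->  20 a_5 = 19 a_3 = 133/6  ->  a_5 = 133/120
  x^4: 30 a_6 - 28 a_4 = 0  ->  30 a_6 = 28 a_4 = 112  ->  a_6 = 56/15
Truncated series: y(x) = 2 + x + 4 x^2 + (7/6) x^3 + 4 x^4 + (133/120) x^5 + (56/15) x^6 + O(x^7).

a_0 = 2; a_1 = 1; a_2 = 4; a_3 = 7/6; a_4 = 4; a_5 = 133/120; a_6 = 56/15


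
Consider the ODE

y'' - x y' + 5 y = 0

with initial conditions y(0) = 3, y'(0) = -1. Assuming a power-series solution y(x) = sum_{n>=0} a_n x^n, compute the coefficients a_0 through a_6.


Ansatz: y(x) = sum_{n>=0} a_n x^n, so y'(x) = sum_{n>=1} n a_n x^(n-1) and y''(x) = sum_{n>=2} n(n-1) a_n x^(n-2).
Substitute into P(x) y'' + Q(x) y' + R(x) y = 0 with P(x) = 1, Q(x) = -x, R(x) = 5, and match powers of x.
Initial conditions: a_0 = 3, a_1 = -1.
Setting the coefficient of each power of x to zero and solving order by order (substituting the coefficients already found):
  x^0: 2 a_2 + 5 a_0 = 0  ->  2 a_2 = -5 a_0 = -15  ->  a_2 = -15/2
  x^1: 6 a_3 + 4 a_1 = 0  ->  6 a_3 = -4 a_1 = 4  ->  a_3 = 2/3
  x^2: 12 a_4 + 3 a_2 = 0  ->  12 a_4 = -3 a_2 = 45/2  ->  a_4 = 15/8
  x^3: 20 a_5 + 2 a_3 = 0  ->  20 a_5 = -2 a_3 = -4/3  ->  a_5 = -1/15
  x^4: 30 a_6 + a_4 = 0  ->  30 a_6 = -a_4 = -15/8  ->  a_6 = -1/16
Truncated series: y(x) = 3 - x - (15/2) x^2 + (2/3) x^3 + (15/8) x^4 - (1/15) x^5 - (1/16) x^6 + O(x^7).

a_0 = 3; a_1 = -1; a_2 = -15/2; a_3 = 2/3; a_4 = 15/8; a_5 = -1/15; a_6 = -1/16


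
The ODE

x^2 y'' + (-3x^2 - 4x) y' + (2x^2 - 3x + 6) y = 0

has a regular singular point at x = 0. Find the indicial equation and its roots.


Divide by x^2 to reach normal form y'' + P_1(x) y' + P_2(x) y = 0 with P_1(x) = -3 - 4/x and P_2(x) = 2 - 3/x + 6/x^2.
x = 0 is a singular point because the y'-coefficient -3 - 4/x has a pole at x = 0 and the y-coefficient 2 - 3/x + 6/x^2 has a pole at x = 0.
It is a regular singular point because x P_1(x) = p(x) = -3x - 4 and x^2 P_2(x) = q(x) = 2x^2 - 3x + 6 are polynomials, hence analytic at x = 0.
p(0) = -4,  q(0) = 6.
Indicial equation: r(r-1) + p(0) r + q(0) = 0, i.e. r^2 + (p(0) - 1) r + q(0) = 0, i.e. r^2 - 5 r + 6 = 0.
Discriminant: (-5)^2 - 4(6) = 1, so r = (5 ± 1)/2.
Solving: r_1 = 3, r_2 = 2.

indicial: r^2 - 5 r + 6 = 0; roots r_1 = 3, r_2 = 2


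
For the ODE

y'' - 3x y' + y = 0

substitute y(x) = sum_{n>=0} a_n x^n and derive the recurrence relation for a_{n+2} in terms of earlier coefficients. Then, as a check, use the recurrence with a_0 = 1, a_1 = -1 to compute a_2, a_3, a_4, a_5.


Substitute y = sum_n a_n x^n.
y''(x) has coefficient (n+2)(n+1) a_{n+2} at x^n;
-3 x y'(x) has coefficient -3 n a_n at x^n (shift);
y(x) has coefficient 1 a_n at x^n.
Matching x^n: (n+2)(n+1) a_{n+2} + (-3n + 1) a_n = 0.
Thus a_{n+2} = (3n - 1) / ((n+1)(n+2)) * a_n.

Check with a_0 = 1, a_1 = -1 (apply the recurrence for n = 0, 1, 2, 3): a_0 = 1, a_1 = -1, a_2 = -1/2, a_3 = -1/3, a_4 = -5/24, a_5 = -2/15.

a_(n+2) = (3n - 1) / ((n+1)(n+2)) * a_n; check: a_0 = 1, a_1 = -1, a_2 = -1/2, a_3 = -1/3, a_4 = -5/24, a_5 = -2/15


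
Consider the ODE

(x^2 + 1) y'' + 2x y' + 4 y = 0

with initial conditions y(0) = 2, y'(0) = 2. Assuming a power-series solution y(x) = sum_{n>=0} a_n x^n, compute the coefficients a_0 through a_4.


Ansatz: y(x) = sum_{n>=0} a_n x^n, so y'(x) = sum_{n>=1} n a_n x^(n-1) and y''(x) = sum_{n>=2} n(n-1) a_n x^(n-2).
Substitute into P(x) y'' + Q(x) y' + R(x) y = 0 with P(x) = x^2 + 1, Q(x) = 2x, R(x) = 4, and match powers of x.
Initial conditions: a_0 = 2, a_1 = 2.
Setting the coefficient of each power of x to zero and solving order by order (substituting the coefficients already found):
  x^0: 2 a_2 + 4 a_0 = 0  ->  2 a_2 = -4 a_0 = -8  ->  a_2 = -4
  x^1: 6 a_3 + 6 a_1 = 0  ->  6 a_3 = -6 a_1 = -12  ->  a_3 = -2
  x^2: 12 a_4 + 10 a_2 = 0  ->  12 a_4 = -10 a_2 = 40  ->  a_4 = 10/3
Truncated series: y(x) = 2 + 2 x - 4 x^2 - 2 x^3 + (10/3) x^4 + O(x^5).

a_0 = 2; a_1 = 2; a_2 = -4; a_3 = -2; a_4 = 10/3


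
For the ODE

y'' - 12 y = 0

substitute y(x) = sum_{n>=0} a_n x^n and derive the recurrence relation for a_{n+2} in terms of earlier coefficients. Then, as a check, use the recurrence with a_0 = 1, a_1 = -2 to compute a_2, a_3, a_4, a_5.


Substitute y = sum_n a_n x^n into y'' + (const) y = 0.
y''(x) = sum_{n>=0} (n+2)(n+1) a_{n+2} x^n.
The ODE becomes sum_n [(n+2)(n+1) a_{n+2} - 12 a_n] x^n = 0.
Setting each coefficient to zero gives the recurrence:
  (n+2)(n+1) a_{n+2} - 12 a_n = 0,
  a_{n+2} = 12 / ((n+1)(n+2)) a_n.

Check with a_0 = 1, a_1 = -2 (apply the recurrence for n = 0, 1, 2, 3): a_0 = 1, a_1 = -2, a_2 = 6, a_3 = -4, a_4 = 6, a_5 = -12/5.

a_{n+2} = 12/((n+1)(n+2)) * a_n; check: a_0 = 1, a_1 = -2, a_2 = 6, a_3 = -4, a_4 = 6, a_5 = -12/5


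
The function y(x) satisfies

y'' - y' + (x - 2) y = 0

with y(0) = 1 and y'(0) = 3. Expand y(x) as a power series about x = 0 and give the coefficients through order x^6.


Ansatz: y(x) = sum_{n>=0} a_n x^n, so y'(x) = sum_{n>=1} n a_n x^(n-1) and y''(x) = sum_{n>=2} n(n-1) a_n x^(n-2).
Substitute into P(x) y'' + Q(x) y' + R(x) y = 0 with P(x) = 1, Q(x) = -1, R(x) = x - 2, and match powers of x.
Initial conditions: a_0 = 1, a_1 = 3.
Setting the coefficient of each power of x to zero and solving order by order (substituting the coefficients already found):
  x^0: 2 a_2 - a_1 - 2 a_0 = 0  ->  2 a_2 = a_1 + 2 a_0 = 5  ->  a_2 = 5/2
  x^1: 6 a_3 - 2 a_2 - 2 a_1 + a_0 = 0  ->  6 a_3 = 2 a_2 + 2 a_1 - a_0 = 10  ->  a_3 = 5/3
  x^2: 12 a_4 - 3 a_3 - 2 a_2 + a_1 = 0  ->  12 a_4 = 3 a_3 + 2 a_2 - a_1 = 7  ->  a_4 = 7/12
  x^3: 20 a_5 - 4 a_4 - 2 a_3 + a_2 = 0  ->  20 a_5 = 4 a_4 + 2 a_3 - a_2 = 19/6  ->  a_5 = 19/120
  x^4: 30 a_6 - 5 a_5 - 2 a_4 + a_3 = 0  ->  30 a_6 = 5 a_5 + 2 a_4 - a_3 = 7/24  ->  a_6 = 7/720
Truncated series: y(x) = 1 + 3 x + (5/2) x^2 + (5/3) x^3 + (7/12) x^4 + (19/120) x^5 + (7/720) x^6 + O(x^7).

a_0 = 1; a_1 = 3; a_2 = 5/2; a_3 = 5/3; a_4 = 7/12; a_5 = 19/120; a_6 = 7/720


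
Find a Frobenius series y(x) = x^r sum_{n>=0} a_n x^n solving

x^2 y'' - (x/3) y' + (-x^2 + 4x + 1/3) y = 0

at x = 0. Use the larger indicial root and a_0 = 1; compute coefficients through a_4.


Write in Frobenius form y'' + (p(x)/x) y' + (q(x)/x^2) y = 0:
  p(x) = -1/3,  q(x) = -x^2 + 4x + 1/3.
Indicial equation: r(r-1) + (-1/3) r + (1/3) = 0 -> roots r_1 = 1, r_2 = 1/3.
Take r = r_1 = 1. Let y(x) = x^r sum_{n>=0} a_n x^n with a_0 = 1.
Substitute y = x^r sum a_n x^n and match x^{r+n}. The recurrence is
  D(n) a_n + 4 a_{n-1} - 1 a_{n-2} = 0,  where D(n) = (r+n)(r+n-1) + (-1/3)(r+n) + (1/3).
  a_n = [-4 a_{n-1} + 1 a_{n-2}] / D(n).
Since the indicial polynomial factors as (r - r_1)(r - r_2), D(n) = (r_1 + n - r_1)(r_1 + n - r_2) = n(n + 2/3).
Evaluating step by step (a_0 = 1):
  n = 1: D(1) = 1(1 + 2/3) = 5/3; numerator = -4(1) = -4; a_1 = (-4)/(5/3) = -12/5
  n = 2: D(2) = 2(2 + 2/3) = 16/3; numerator = -4(-12/5) + 1(1) = 53/5; a_2 = (53/5)/(16/3) = 159/80
  n = 3: D(3) = 3(3 + 2/3) = 11; numerator = -4(159/80) + 1(-12/5) = -207/20; a_3 = (-207/20)/(11) = -207/220
  n = 4: D(4) = 4(4 + 2/3) = 56/3; numerator = -4(-207/220) + 1(159/80) = 5061/880; a_4 = (5061/880)/(56/3) = 2169/7040

r = 1; a_0 = 1; a_1 = -12/5; a_2 = 159/80; a_3 = -207/220; a_4 = 2169/7040


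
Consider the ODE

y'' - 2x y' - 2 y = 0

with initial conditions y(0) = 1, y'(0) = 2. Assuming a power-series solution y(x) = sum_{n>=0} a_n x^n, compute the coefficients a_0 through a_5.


Ansatz: y(x) = sum_{n>=0} a_n x^n, so y'(x) = sum_{n>=1} n a_n x^(n-1) and y''(x) = sum_{n>=2} n(n-1) a_n x^(n-2).
Substitute into P(x) y'' + Q(x) y' + R(x) y = 0 with P(x) = 1, Q(x) = -2x, R(x) = -2, and match powers of x.
Initial conditions: a_0 = 1, a_1 = 2.
Setting the coefficient of each power of x to zero and solving order by order (substituting the coefficients already found):
  x^0: 2 a_2 - 2 a_0 = 0  ->  2 a_2 = 2 a_0 = 2  ->  a_2 = 1
  x^1: 6 a_3 - 4 a_1 = 0  ->  6 a_3 = 4 a_1 = 8  ->  a_3 = 4/3
  x^2: 12 a_4 - 6 a_2 = 0  ->  12 a_4 = 6 a_2 = 6  ->  a_4 = 1/2
  x^3: 20 a_5 - 8 a_3 = 0  ->  20 a_5 = 8 a_3 = 32/3  ->  a_5 = 8/15
Truncated series: y(x) = 1 + 2 x + x^2 + (4/3) x^3 + (1/2) x^4 + (8/15) x^5 + O(x^6).

a_0 = 1; a_1 = 2; a_2 = 1; a_3 = 4/3; a_4 = 1/2; a_5 = 8/15


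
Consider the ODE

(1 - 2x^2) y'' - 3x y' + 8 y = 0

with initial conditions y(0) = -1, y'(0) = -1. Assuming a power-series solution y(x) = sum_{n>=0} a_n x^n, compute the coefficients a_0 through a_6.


Ansatz: y(x) = sum_{n>=0} a_n x^n, so y'(x) = sum_{n>=1} n a_n x^(n-1) and y''(x) = sum_{n>=2} n(n-1) a_n x^(n-2).
Substitute into P(x) y'' + Q(x) y' + R(x) y = 0 with P(x) = 1 - 2x^2, Q(x) = -3x, R(x) = 8, and match powers of x.
Initial conditions: a_0 = -1, a_1 = -1.
Setting the coefficient of each power of x to zero and solving order by order (substituting the coefficients already found):
  x^0: 2 a_2 + 8 a_0 = 0  ->  2 a_2 = -8 a_0 = 8  ->  a_2 = 4
  x^1: 6 a_3 + 5 a_1 = 0  ->  6 a_3 = -5 a_1 = 5  ->  a_3 = 5/6
  x^2: 12 a_4 - 2 a_2 = 0  ->  12 a_4 = 2 a_2 = 8  ->  a_4 = 2/3
  x^3: 20 a_5 - 13 a_3 = 0  ->  20 a_5 = 13 a_3 = 65/6  ->  a_5 = 13/24
  x^4: 30 a_6 - 28 a_4 = 0  ->  30 a_6 = 28 a_4 = 56/3  ->  a_6 = 28/45
Truncated series: y(x) = -1 - x + 4 x^2 + (5/6) x^3 + (2/3) x^4 + (13/24) x^5 + (28/45) x^6 + O(x^7).

a_0 = -1; a_1 = -1; a_2 = 4; a_3 = 5/6; a_4 = 2/3; a_5 = 13/24; a_6 = 28/45


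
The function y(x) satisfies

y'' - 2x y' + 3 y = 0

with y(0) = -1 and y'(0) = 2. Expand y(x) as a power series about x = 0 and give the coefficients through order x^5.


Ansatz: y(x) = sum_{n>=0} a_n x^n, so y'(x) = sum_{n>=1} n a_n x^(n-1) and y''(x) = sum_{n>=2} n(n-1) a_n x^(n-2).
Substitute into P(x) y'' + Q(x) y' + R(x) y = 0 with P(x) = 1, Q(x) = -2x, R(x) = 3, and match powers of x.
Initial conditions: a_0 = -1, a_1 = 2.
Setting the coefficient of each power of x to zero and solving order by order (substituting the coefficients already found):
  x^0: 2 a_2 + 3 a_0 = 0  ->  2 a_2 = -3 a_0 = 3  ->  a_2 = 3/2
  x^1: 6 a_3 + a_1 = 0  ->  6 a_3 = -a_1 = -2  ->  a_3 = -1/3
  x^2: 12 a_4 - a_2 = 0  ->  12 a_4 = a_2 = 3/2  ->  a_4 = 1/8
  x^3: 20 a_5 - 3 a_3 = 0  ->  20 a_5 = 3 a_3 = -1  ->  a_5 = -1/20
Truncated series: y(x) = -1 + 2 x + (3/2) x^2 - (1/3) x^3 + (1/8) x^4 - (1/20) x^5 + O(x^6).

a_0 = -1; a_1 = 2; a_2 = 3/2; a_3 = -1/3; a_4 = 1/8; a_5 = -1/20


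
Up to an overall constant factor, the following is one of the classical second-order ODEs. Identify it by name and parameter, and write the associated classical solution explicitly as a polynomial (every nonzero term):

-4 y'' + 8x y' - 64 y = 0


All three coefficients share the factor -4; dividing through by -4 gives  y'' - 2x y' + 16 y = 0.
This matches the Hermite equation y'' - 2x y' + 2n y = 0 with 2n = 16, so n = 8; the polynomial solution is H_8(x).
With y = sum_k a_k x^k, matching x^k gives (k+2)(k+1) a_{k+2} = 2(k - n) a_k = 2(k - 8) a_k. The right side vanishes at k = 8, so the series with the parity of 8 terminates at degree 8.
Standard normalization: leading coefficient of H_n is 2^n, so a_8 = 2^8 = 256. Work downward with a_k = (k+1)(k+2) a_{k+2} / (2(k - n)):
  a_6 = (7)(8)(256) / (2(6 - 8)) = 14336/(-4) = -3584
  a_4 = (5)(6)(-3584) / (2(4 - 8)) = -107520/(-8) = 13440
  a_2 = (3)(4)(13440) / (2(2 - 8)) = 161280/(-12) = -13440
  a_0 = (1)(2)(-13440) / (2(0 - 8)) = -26880/(-16) = 1680
Hence H_8(x) = 256 x^8 - 3584 x^6 + 13440 x^4 - 13440 x^2 + 1680.

H_8(x); series = 256 x^8 - 3584 x^6 + 13440 x^4 - 13440 x^2 + 1680


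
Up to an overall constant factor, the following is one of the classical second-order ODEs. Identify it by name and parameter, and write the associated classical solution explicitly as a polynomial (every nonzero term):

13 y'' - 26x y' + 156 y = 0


All three coefficients share the factor 13; dividing through by 13 gives  y'' - 2x y' + 12 y = 0.
This matches the Hermite equation y'' - 2x y' + 2n y = 0 with 2n = 12, so n = 6; the polynomial solution is H_6(x).
With y = sum_k a_k x^k, matching x^k gives (k+2)(k+1) a_{k+2} = 2(k - n) a_k = 2(k - 6) a_k. The right side vanishes at k = 6, so the series with the parity of 6 terminates at degree 6.
Standard normalization: leading coefficient of H_n is 2^n, so a_6 = 2^6 = 64. Work downward with a_k = (k+1)(k+2) a_{k+2} / (2(k - n)):
  a_4 = (5)(6)(64) / (2(4 - 6)) = 1920/(-4) = -480
  a_2 = (3)(4)(-480) / (2(2 - 6)) = -5760/(-8) = 720
  a_0 = (1)(2)(720) / (2(0 - 6)) = 1440/(-12) = -120
Hence H_6(x) = 64 x^6 - 480 x^4 + 720 x^2 - 120.

H_6(x); series = 64 x^6 - 480 x^4 + 720 x^2 - 120


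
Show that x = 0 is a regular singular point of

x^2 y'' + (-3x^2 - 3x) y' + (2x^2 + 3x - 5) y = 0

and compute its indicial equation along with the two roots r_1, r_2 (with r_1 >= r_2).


Divide by x^2 to reach normal form y'' + P_1(x) y' + P_2(x) y = 0 with P_1(x) = -3 - 3/x and P_2(x) = 2 + 3/x - 5/x^2.
x = 0 is a singular point because the y'-coefficient -3 - 3/x has a pole at x = 0 and the y-coefficient 2 + 3/x - 5/x^2 has a pole at x = 0.
It is a regular singular point because x P_1(x) = p(x) = -3x - 3 and x^2 P_2(x) = q(x) = 2x^2 + 3x - 5 are polynomials, hence analytic at x = 0.
p(0) = -3,  q(0) = -5.
Indicial equation: r(r-1) + p(0) r + q(0) = 0, i.e. r^2 + (p(0) - 1) r + q(0) = 0, i.e. r^2 - 4 r - 5 = 0.
Discriminant: (-4)^2 - 4(-5) = 36, so r = (4 ± 6)/2.
Solving: r_1 = 5, r_2 = -1.

indicial: r^2 - 4 r - 5 = 0; roots r_1 = 5, r_2 = -1


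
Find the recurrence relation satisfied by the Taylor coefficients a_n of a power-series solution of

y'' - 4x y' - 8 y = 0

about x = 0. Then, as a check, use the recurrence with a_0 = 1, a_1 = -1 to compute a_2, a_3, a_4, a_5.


Substitute y = sum_n a_n x^n.
y''(x) has coefficient (n+2)(n+1) a_{n+2} at x^n;
-4 x y'(x) has coefficient -4 n a_n at x^n (shift);
-8 y(x) has coefficient -8 a_n at x^n.
Matching x^n: (n+2)(n+1) a_{n+2} + (-4n - 8) a_n = 0.
Thus a_{n+2} = (4n + 8) / ((n+1)(n+2)) * a_n.

Check with a_0 = 1, a_1 = -1 (apply the recurrence for n = 0, 1, 2, 3): a_0 = 1, a_1 = -1, a_2 = 4, a_3 = -2, a_4 = 16/3, a_5 = -2.

a_(n+2) = (4n + 8) / ((n+1)(n+2)) * a_n; check: a_0 = 1, a_1 = -1, a_2 = 4, a_3 = -2, a_4 = 16/3, a_5 = -2


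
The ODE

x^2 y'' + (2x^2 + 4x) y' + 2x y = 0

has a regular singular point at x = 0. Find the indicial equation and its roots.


Divide by x^2 to reach normal form y'' + P_1(x) y' + P_2(x) y = 0 with P_1(x) = 2 + 4/x and P_2(x) = 2/x.
x = 0 is a singular point because the y'-coefficient 2 + 4/x has a pole at x = 0 and the y-coefficient 2/x has a pole at x = 0.
It is a regular singular point because x P_1(x) = p(x) = 2x + 4 and x^2 P_2(x) = q(x) = 2x are polynomials, hence analytic at x = 0.
p(0) = 4,  q(0) = 0.
Indicial equation: r(r-1) + p(0) r + q(0) = 0, i.e. r^2 + (p(0) - 1) r + q(0) = 0, i.e. r^2 + 3 r = 0.
Discriminant: (3)^2 - 4(0) = 9, so r = (-3 ± 3)/2.
Solving: r_1 = 0, r_2 = -3.

indicial: r^2 + 3 r = 0; roots r_1 = 0, r_2 = -3


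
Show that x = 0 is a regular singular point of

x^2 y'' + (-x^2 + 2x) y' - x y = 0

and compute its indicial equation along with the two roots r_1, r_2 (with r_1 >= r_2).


Divide by x^2 to reach normal form y'' + P_1(x) y' + P_2(x) y = 0 with P_1(x) = -1 + 2/x and P_2(x) = -1/x.
x = 0 is a singular point because the y'-coefficient -1 + 2/x has a pole at x = 0 and the y-coefficient -1/x has a pole at x = 0.
It is a regular singular point because x P_1(x) = p(x) = 2 - x and x^2 P_2(x) = q(x) = -x are polynomials, hence analytic at x = 0.
p(0) = 2,  q(0) = 0.
Indicial equation: r(r-1) + p(0) r + q(0) = 0, i.e. r^2 + (p(0) - 1) r + q(0) = 0, i.e. r^2 + 1 r = 0.
Discriminant: (1)^2 - 4(0) = 1, so r = (-1 ± 1)/2.
Solving: r_1 = 0, r_2 = -1.

indicial: r^2 + 1 r = 0; roots r_1 = 0, r_2 = -1


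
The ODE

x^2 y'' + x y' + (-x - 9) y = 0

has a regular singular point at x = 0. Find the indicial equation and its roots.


Divide by x^2 to reach normal form y'' + P_1(x) y' + P_2(x) y = 0 with P_1(x) = 1/x and P_2(x) = -1/x - 9/x^2.
x = 0 is a singular point because the y'-coefficient 1/x has a pole at x = 0 and the y-coefficient -1/x - 9/x^2 has a pole at x = 0.
It is a regular singular point because x P_1(x) = p(x) = 1 and x^2 P_2(x) = q(x) = -x - 9 are polynomials, hence analytic at x = 0.
p(0) = 1,  q(0) = -9.
Indicial equation: r(r-1) + p(0) r + q(0) = 0, i.e. r^2 + (p(0) - 1) r + q(0) = 0, i.e. r^2 - 9 = 0.
Discriminant: (0)^2 - 4(-9) = 36, so r = (0 ± 6)/2.
Solving: r_1 = 3, r_2 = -3.

indicial: r^2 - 9 = 0; roots r_1 = 3, r_2 = -3


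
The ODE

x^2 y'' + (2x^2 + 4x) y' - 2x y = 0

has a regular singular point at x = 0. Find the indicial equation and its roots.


Divide by x^2 to reach normal form y'' + P_1(x) y' + P_2(x) y = 0 with P_1(x) = 2 + 4/x and P_2(x) = -2/x.
x = 0 is a singular point because the y'-coefficient 2 + 4/x has a pole at x = 0 and the y-coefficient -2/x has a pole at x = 0.
It is a regular singular point because x P_1(x) = p(x) = 2x + 4 and x^2 P_2(x) = q(x) = -2x are polynomials, hence analytic at x = 0.
p(0) = 4,  q(0) = 0.
Indicial equation: r(r-1) + p(0) r + q(0) = 0, i.e. r^2 + (p(0) - 1) r + q(0) = 0, i.e. r^2 + 3 r = 0.
Discriminant: (3)^2 - 4(0) = 9, so r = (-3 ± 3)/2.
Solving: r_1 = 0, r_2 = -3.

indicial: r^2 + 3 r = 0; roots r_1 = 0, r_2 = -3


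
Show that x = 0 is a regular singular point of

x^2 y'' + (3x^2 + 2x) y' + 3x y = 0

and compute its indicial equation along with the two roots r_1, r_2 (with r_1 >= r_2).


Divide by x^2 to reach normal form y'' + P_1(x) y' + P_2(x) y = 0 with P_1(x) = 3 + 2/x and P_2(x) = 3/x.
x = 0 is a singular point because the y'-coefficient 3 + 2/x has a pole at x = 0 and the y-coefficient 3/x has a pole at x = 0.
It is a regular singular point because x P_1(x) = p(x) = 3x + 2 and x^2 P_2(x) = q(x) = 3x are polynomials, hence analytic at x = 0.
p(0) = 2,  q(0) = 0.
Indicial equation: r(r-1) + p(0) r + q(0) = 0, i.e. r^2 + (p(0) - 1) r + q(0) = 0, i.e. r^2 + 1 r = 0.
Discriminant: (1)^2 - 4(0) = 1, so r = (-1 ± 1)/2.
Solving: r_1 = 0, r_2 = -1.

indicial: r^2 + 1 r = 0; roots r_1 = 0, r_2 = -1


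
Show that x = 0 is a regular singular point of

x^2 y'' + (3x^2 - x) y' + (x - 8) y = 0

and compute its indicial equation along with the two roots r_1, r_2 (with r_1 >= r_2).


Divide by x^2 to reach normal form y'' + P_1(x) y' + P_2(x) y = 0 with P_1(x) = 3 - 1/x and P_2(x) = 1/x - 8/x^2.
x = 0 is a singular point because the y'-coefficient 3 - 1/x has a pole at x = 0 and the y-coefficient 1/x - 8/x^2 has a pole at x = 0.
It is a regular singular point because x P_1(x) = p(x) = 3x - 1 and x^2 P_2(x) = q(x) = x - 8 are polynomials, hence analytic at x = 0.
p(0) = -1,  q(0) = -8.
Indicial equation: r(r-1) + p(0) r + q(0) = 0, i.e. r^2 + (p(0) - 1) r + q(0) = 0, i.e. r^2 - 2 r - 8 = 0.
Discriminant: (-2)^2 - 4(-8) = 36, so r = (2 ± 6)/2.
Solving: r_1 = 4, r_2 = -2.

indicial: r^2 - 2 r - 8 = 0; roots r_1 = 4, r_2 = -2


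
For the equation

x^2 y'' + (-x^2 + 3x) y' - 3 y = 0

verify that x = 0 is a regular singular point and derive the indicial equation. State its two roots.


Divide by x^2 to reach normal form y'' + P_1(x) y' + P_2(x) y = 0 with P_1(x) = -1 + 3/x and P_2(x) = -3/x^2.
x = 0 is a singular point because the y'-coefficient -1 + 3/x has a pole at x = 0 and the y-coefficient -3/x^2 has a pole at x = 0.
It is a regular singular point because x P_1(x) = p(x) = 3 - x and x^2 P_2(x) = q(x) = -3 are polynomials, hence analytic at x = 0.
p(0) = 3,  q(0) = -3.
Indicial equation: r(r-1) + p(0) r + q(0) = 0, i.e. r^2 + (p(0) - 1) r + q(0) = 0, i.e. r^2 + 2 r - 3 = 0.
Discriminant: (2)^2 - 4(-3) = 16, so r = (-2 ± 4)/2.
Solving: r_1 = 1, r_2 = -3.

indicial: r^2 + 2 r - 3 = 0; roots r_1 = 1, r_2 = -3


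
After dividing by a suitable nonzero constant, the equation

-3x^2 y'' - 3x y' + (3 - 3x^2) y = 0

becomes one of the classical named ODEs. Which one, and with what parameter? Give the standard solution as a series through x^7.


All three coefficients share the factor -3; dividing through by -3 gives  x^2 y'' + x y' + (x^2 - 1) y = 0.
This matches the Bessel equation x^2 y'' + x y' + (x^2 - nu^2) y = 0 with nu^2 = 1, so nu = 1; the solution bounded at x = 0 is J_1(x).
Frobenius at x = 0: indicial roots ±nu; for r = nu the recurrence k(k + 2nu) c_k = -c_{k-2} gives the standard series J_nu(x) = sum_{k>=0} (-1)^k / (k! (k+nu)!) (x/2)^(2k+nu). Evaluate the first 4 terms:
  k = 0: (-1)^0 / (0! * 1! * 2^1) x^1 = 1/(1*1*2) x^1 = (1/2) x^1
  k = 1: (-1)^1 / (1! * 2! * 2^3) x^3 = -1/(1*2*8) x^3 = (-1/16) x^3
  k = 2: (-1)^2 / (2! * 3! * 2^5) x^5 = 1/(2*6*32) x^5 = (1/384) x^5
  k = 3: (-1)^3 / (3! * 4! * 2^7) x^7 = -1/(6*24*128) x^7 = (-1/18432) x^7
Hence J_1(x) = -x^7/18432 + x^5/384 - x^3/16 + x/2 + ....

J_1(x); series = -x^7/18432 + x^5/384 - x^3/16 + x/2


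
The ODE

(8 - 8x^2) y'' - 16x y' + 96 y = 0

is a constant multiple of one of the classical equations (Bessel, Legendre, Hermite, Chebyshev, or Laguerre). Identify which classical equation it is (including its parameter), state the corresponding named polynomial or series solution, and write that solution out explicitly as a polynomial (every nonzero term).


All three coefficients share the factor 8; dividing through by 8 gives  (1 - x^2) y'' - 2x y' + 12 y = 0.
This matches the Legendre equation (1 - x^2) y'' - 2x y' + n(n+1) y = 0 (note the -2x y' term) with n(n+1) = 12, so n = 3; the polynomial solution is P_3(x).
With y = sum_k a_k x^k, matching x^k gives (k+2)(k+1) a_{k+2} = [k(k+1) - n(n+1)] a_k = (k - 3)(k + 4) a_k. The right side vanishes at k = 3, so the series with the parity of 3 terminates at degree 3.
Standard normalization (P_n(1) = 1): leading coefficient (2n)!/(2^n (n!)^2) = 720/(8*36) = 5/2, so a_3 = 5/2. Work downward with a_k = (k+1)(k+2) a_{k+2} / ((k - 3)(k + 4)):
  a_1 = (2)(3)(5/2) / ((1 - 3)(1 + 4)) = 15/(-10) = -3/2
Hence P_3(x) = 5 x^3/2 - 3 x/2.

P_3(x); series = 5 x^3/2 - 3 x/2


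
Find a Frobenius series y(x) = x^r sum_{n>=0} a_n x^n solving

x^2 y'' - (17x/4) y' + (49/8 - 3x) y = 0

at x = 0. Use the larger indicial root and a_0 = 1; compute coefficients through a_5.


Write in Frobenius form y'' + (p(x)/x) y' + (q(x)/x^2) y = 0:
  p(x) = -17/4,  q(x) = 49/8 - 3x.
Indicial equation: r(r-1) + (-17/4) r + (49/8) = 0 -> roots r_1 = 7/2, r_2 = 7/4.
Take r = r_1 = 7/2. Let y(x) = x^r sum_{n>=0} a_n x^n with a_0 = 1.
Substitute y = x^r sum a_n x^n and match x^{r+n}. The recurrence is
  D(n) a_n - 3 a_{n-1} = 0,  where D(n) = (r+n)(r+n-1) + (-17/4)(r+n) + (49/8).
  a_n = 3 / D(n) * a_{n-1}.
Since the indicial polynomial factors as (r - r_1)(r - r_2), D(n) = (r_1 + n - r_1)(r_1 + n - r_2) = n(n + 7/4).
Evaluating step by step (a_0 = 1):
  n = 1: D(1) = 1(1 + 7/4) = 11/4; numerator = 3(1) = 3; a_1 = (3)/(11/4) = 12/11
  n = 2: D(2) = 2(2 + 7/4) = 15/2; numerator = 3(12/11) = 36/11; a_2 = (36/11)/(15/2) = 24/55
  n = 3: D(3) = 3(3 + 7/4) = 57/4; numerator = 3(24/55) = 72/55; a_3 = (72/55)/(57/4) = 96/1045
  n = 4: D(4) = 4(4 + 7/4) = 23; numerator = 3(96/1045) = 288/1045; a_4 = (288/1045)/(23) = 288/24035
  n = 5: D(5) = 5(5 + 7/4) = 135/4; numerator = 3(288/24035) = 864/24035; a_5 = (864/24035)/(135/4) = 128/120175

r = 7/2; a_0 = 1; a_1 = 12/11; a_2 = 24/55; a_3 = 96/1045; a_4 = 288/24035; a_5 = 128/120175


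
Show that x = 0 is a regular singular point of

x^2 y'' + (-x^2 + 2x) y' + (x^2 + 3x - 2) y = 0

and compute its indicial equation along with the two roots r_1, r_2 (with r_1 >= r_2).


Divide by x^2 to reach normal form y'' + P_1(x) y' + P_2(x) y = 0 with P_1(x) = -1 + 2/x and P_2(x) = 1 + 3/x - 2/x^2.
x = 0 is a singular point because the y'-coefficient -1 + 2/x has a pole at x = 0 and the y-coefficient 1 + 3/x - 2/x^2 has a pole at x = 0.
It is a regular singular point because x P_1(x) = p(x) = 2 - x and x^2 P_2(x) = q(x) = x^2 + 3x - 2 are polynomials, hence analytic at x = 0.
p(0) = 2,  q(0) = -2.
Indicial equation: r(r-1) + p(0) r + q(0) = 0, i.e. r^2 + (p(0) - 1) r + q(0) = 0, i.e. r^2 + 1 r - 2 = 0.
Discriminant: (1)^2 - 4(-2) = 9, so r = (-1 ± 3)/2.
Solving: r_1 = 1, r_2 = -2.

indicial: r^2 + 1 r - 2 = 0; roots r_1 = 1, r_2 = -2


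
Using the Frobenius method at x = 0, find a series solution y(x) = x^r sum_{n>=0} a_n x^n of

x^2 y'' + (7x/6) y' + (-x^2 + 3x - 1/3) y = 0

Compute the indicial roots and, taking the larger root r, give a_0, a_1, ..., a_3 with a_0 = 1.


Write in Frobenius form y'' + (p(x)/x) y' + (q(x)/x^2) y = 0:
  p(x) = 7/6,  q(x) = -x^2 + 3x - 1/3.
Indicial equation: r(r-1) + (7/6) r + (-1/3) = 0 -> roots r_1 = 1/2, r_2 = -2/3.
Take r = r_1 = 1/2. Let y(x) = x^r sum_{n>=0} a_n x^n with a_0 = 1.
Substitute y = x^r sum a_n x^n and match x^{r+n}. The recurrence is
  D(n) a_n + 3 a_{n-1} - 1 a_{n-2} = 0,  where D(n) = (r+n)(r+n-1) + (7/6)(r+n) + (-1/3).
  a_n = [-3 a_{n-1} + 1 a_{n-2}] / D(n).
Since the indicial polynomial factors as (r - r_1)(r - r_2), D(n) = (r_1 + n - r_1)(r_1 + n - r_2) = n(n + 7/6).
Evaluating step by step (a_0 = 1):
  n = 1: D(1) = 1(1 + 7/6) = 13/6; numerator = -3(1) = -3; a_1 = (-3)/(13/6) = -18/13
  n = 2: D(2) = 2(2 + 7/6) = 19/3; numerator = -3(-18/13) + 1(1) = 67/13; a_2 = (67/13)/(19/3) = 201/247
  n = 3: D(3) = 3(3 + 7/6) = 25/2; numerator = -3(201/247) + 1(-18/13) = -945/247; a_3 = (-945/247)/(25/2) = -378/1235

r = 1/2; a_0 = 1; a_1 = -18/13; a_2 = 201/247; a_3 = -378/1235


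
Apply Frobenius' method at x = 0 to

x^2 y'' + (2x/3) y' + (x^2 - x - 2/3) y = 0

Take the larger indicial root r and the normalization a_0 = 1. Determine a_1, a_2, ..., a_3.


Write in Frobenius form y'' + (p(x)/x) y' + (q(x)/x^2) y = 0:
  p(x) = 2/3,  q(x) = x^2 - x - 2/3.
Indicial equation: r(r-1) + (2/3) r + (-2/3) = 0 -> roots r_1 = 1, r_2 = -2/3.
Take r = r_1 = 1. Let y(x) = x^r sum_{n>=0} a_n x^n with a_0 = 1.
Substitute y = x^r sum a_n x^n and match x^{r+n}. The recurrence is
  D(n) a_n - 1 a_{n-1} + 1 a_{n-2} = 0,  where D(n) = (r+n)(r+n-1) + (2/3)(r+n) + (-2/3).
  a_n = [1 a_{n-1} - 1 a_{n-2}] / D(n).
Since the indicial polynomial factors as (r - r_1)(r - r_2), D(n) = (r_1 + n - r_1)(r_1 + n - r_2) = n(n + 5/3).
Evaluating step by step (a_0 = 1):
  n = 1: D(1) = 1(1 + 5/3) = 8/3; numerator = 1(1) = 1; a_1 = (1)/(8/3) = 3/8
  n = 2: D(2) = 2(2 + 5/3) = 22/3; numerator = 1(3/8) - 1(1) = -5/8; a_2 = (-5/8)/(22/3) = -15/176
  n = 3: D(3) = 3(3 + 5/3) = 14; numerator = 1(-15/176) - 1(3/8) = -81/176; a_3 = (-81/176)/(14) = -81/2464

r = 1; a_0 = 1; a_1 = 3/8; a_2 = -15/176; a_3 = -81/2464


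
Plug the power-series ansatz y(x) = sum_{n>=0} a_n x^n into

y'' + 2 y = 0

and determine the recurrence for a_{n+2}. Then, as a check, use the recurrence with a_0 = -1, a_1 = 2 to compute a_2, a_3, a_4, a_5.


Substitute y = sum_n a_n x^n into y'' + (const) y = 0.
y''(x) = sum_{n>=0} (n+2)(n+1) a_{n+2} x^n.
The ODE becomes sum_n [(n+2)(n+1) a_{n+2} + 2 a_n] x^n = 0.
Setting each coefficient to zero gives the recurrence:
  (n+2)(n+1) a_{n+2} + 2 a_n = 0,
  a_{n+2} = -2 / ((n+1)(n+2)) a_n.

Check with a_0 = -1, a_1 = 2 (apply the recurrence for n = 0, 1, 2, 3): a_0 = -1, a_1 = 2, a_2 = 1, a_3 = -2/3, a_4 = -1/6, a_5 = 1/15.

a_{n+2} = -2/((n+1)(n+2)) * a_n; check: a_0 = -1, a_1 = 2, a_2 = 1, a_3 = -2/3, a_4 = -1/6, a_5 = 1/15


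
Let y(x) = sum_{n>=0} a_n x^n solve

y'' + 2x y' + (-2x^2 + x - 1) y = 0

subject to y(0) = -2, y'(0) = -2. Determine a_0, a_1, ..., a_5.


Ansatz: y(x) = sum_{n>=0} a_n x^n, so y'(x) = sum_{n>=1} n a_n x^(n-1) and y''(x) = sum_{n>=2} n(n-1) a_n x^(n-2).
Substitute into P(x) y'' + Q(x) y' + R(x) y = 0 with P(x) = 1, Q(x) = 2x, R(x) = -2x^2 + x - 1, and match powers of x.
Initial conditions: a_0 = -2, a_1 = -2.
Setting the coefficient of each power of x to zero and solving order by order (substituting the coefficients already found):
  x^0: 2 a_2 - a_0 = 0  ->  2 a_2 = a_0 = -2  ->  a_2 = -1
  x^1: 6 a_3 + a_1 + a_0 = 0  ->  6 a_3 = -a_1 - a_0 = 4  ->  a_3 = 2/3
  x^2: 12 a_4 + 3 a_2 + a_1 - 2 a_0 = 0  ->  12 a_4 = -3 a_2 - a_1 + 2 a_0 = 1  ->  a_4 = 1/12
  x^3: 20 a_5 + 5 a_3 + a_2 - 2 a_1 = 0  ->  20 a_5 = -5 a_3 - a_2 + 2 a_1 = -19/3  ->  a_5 = -19/60
Truncated series: y(x) = -2 - 2 x - x^2 + (2/3) x^3 + (1/12) x^4 - (19/60) x^5 + O(x^6).

a_0 = -2; a_1 = -2; a_2 = -1; a_3 = 2/3; a_4 = 1/12; a_5 = -19/60


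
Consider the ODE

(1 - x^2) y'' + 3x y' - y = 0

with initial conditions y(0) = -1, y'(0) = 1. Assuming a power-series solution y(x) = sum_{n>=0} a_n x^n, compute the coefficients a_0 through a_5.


Ansatz: y(x) = sum_{n>=0} a_n x^n, so y'(x) = sum_{n>=1} n a_n x^(n-1) and y''(x) = sum_{n>=2} n(n-1) a_n x^(n-2).
Substitute into P(x) y'' + Q(x) y' + R(x) y = 0 with P(x) = 1 - x^2, Q(x) = 3x, R(x) = -1, and match powers of x.
Initial conditions: a_0 = -1, a_1 = 1.
Setting the coefficient of each power of x to zero and solving order by order (substituting the coefficients already found):
  x^0: 2 a_2 - a_0 = 0  ->  2 a_2 = a_0 = -1  ->  a_2 = -1/2
  x^1: 6 a_3 + 2 a_1 = 0  ->  6 a_3 = -2 a_1 = -2  ->  a_3 = -1/3
  x^2: 12 a_4 + 3 a_2 = 0  ->  12 a_4 = -3 a_2 = 3/2  ->  a_4 = 1/8
  x^3: 20 a_5 + 2 a_3 = 0  ->  20 a_5 = -2 a_3 = 2/3  ->  a_5 = 1/30
Truncated series: y(x) = -1 + x - (1/2) x^2 - (1/3) x^3 + (1/8) x^4 + (1/30) x^5 + O(x^6).

a_0 = -1; a_1 = 1; a_2 = -1/2; a_3 = -1/3; a_4 = 1/8; a_5 = 1/30


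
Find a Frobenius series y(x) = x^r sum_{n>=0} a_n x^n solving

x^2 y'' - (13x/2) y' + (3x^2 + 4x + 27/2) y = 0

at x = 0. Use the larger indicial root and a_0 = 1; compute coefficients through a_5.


Write in Frobenius form y'' + (p(x)/x) y' + (q(x)/x^2) y = 0:
  p(x) = -13/2,  q(x) = 3x^2 + 4x + 27/2.
Indicial equation: r(r-1) + (-13/2) r + (27/2) = 0 -> roots r_1 = 9/2, r_2 = 3.
Take r = r_1 = 9/2. Let y(x) = x^r sum_{n>=0} a_n x^n with a_0 = 1.
Substitute y = x^r sum a_n x^n and match x^{r+n}. The recurrence is
  D(n) a_n + 4 a_{n-1} + 3 a_{n-2} = 0,  where D(n) = (r+n)(r+n-1) + (-13/2)(r+n) + (27/2).
  a_n = [-4 a_{n-1} - 3 a_{n-2}] / D(n).
Since the indicial polynomial factors as (r - r_1)(r - r_2), D(n) = (r_1 + n - r_1)(r_1 + n - r_2) = n(n + 3/2).
Evaluating step by step (a_0 = 1):
  n = 1: D(1) = 1(1 + 3/2) = 5/2; numerator = -4(1) = -4; a_1 = (-4)/(5/2) = -8/5
  n = 2: D(2) = 2(2 + 3/2) = 7; numerator = -4(-8/5) - 3(1) = 17/5; a_2 = (17/5)/(7) = 17/35
  n = 3: D(3) = 3(3 + 3/2) = 27/2; numerator = -4(17/35) - 3(-8/5) = 20/7; a_3 = (20/7)/(27/2) = 40/189
  n = 4: D(4) = 4(4 + 3/2) = 22; numerator = -4(40/189) - 3(17/35) = -311/135; a_4 = (-311/135)/(22) = -311/2970
  n = 5: D(5) = 5(5 + 3/2) = 65/2; numerator = -4(-311/2970) - 3(40/189) = -2246/10395; a_5 = (-2246/10395)/(65/2) = -4492/675675

r = 9/2; a_0 = 1; a_1 = -8/5; a_2 = 17/35; a_3 = 40/189; a_4 = -311/2970; a_5 = -4492/675675


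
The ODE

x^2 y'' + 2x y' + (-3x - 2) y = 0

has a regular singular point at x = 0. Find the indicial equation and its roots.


Divide by x^2 to reach normal form y'' + P_1(x) y' + P_2(x) y = 0 with P_1(x) = 2/x and P_2(x) = -3/x - 2/x^2.
x = 0 is a singular point because the y'-coefficient 2/x has a pole at x = 0 and the y-coefficient -3/x - 2/x^2 has a pole at x = 0.
It is a regular singular point because x P_1(x) = p(x) = 2 and x^2 P_2(x) = q(x) = -3x - 2 are polynomials, hence analytic at x = 0.
p(0) = 2,  q(0) = -2.
Indicial equation: r(r-1) + p(0) r + q(0) = 0, i.e. r^2 + (p(0) - 1) r + q(0) = 0, i.e. r^2 + 1 r - 2 = 0.
Discriminant: (1)^2 - 4(-2) = 9, so r = (-1 ± 3)/2.
Solving: r_1 = 1, r_2 = -2.

indicial: r^2 + 1 r - 2 = 0; roots r_1 = 1, r_2 = -2
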